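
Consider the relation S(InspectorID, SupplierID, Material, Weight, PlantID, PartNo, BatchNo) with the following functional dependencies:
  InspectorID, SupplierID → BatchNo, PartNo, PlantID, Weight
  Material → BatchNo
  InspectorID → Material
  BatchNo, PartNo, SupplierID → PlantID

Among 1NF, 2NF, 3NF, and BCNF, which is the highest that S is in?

1NF

Candidate key: {InspectorID, SupplierID}. Prime attributes: {InspectorID, SupplierID}.
Material → BatchNo: {Material}⁺ = {BatchNo, Material}, which is not all of the attributes, so the left side is not a superkey — BCNF is violated.
Because {BatchNo} is non-prime and the left side of Material → BatchNo is not a superkey, the relation is not in 3NF.
The proper key subset {InspectorID} of {InspectorID, SupplierID} determines non-prime {BatchNo, Material}, so the relation is not even in 2NF.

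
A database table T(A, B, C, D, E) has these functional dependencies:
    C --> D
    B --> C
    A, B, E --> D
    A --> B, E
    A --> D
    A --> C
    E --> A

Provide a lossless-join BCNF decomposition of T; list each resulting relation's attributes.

{A, B, E}; {B, C}; {C, D}

Candidate keys of the original relation: {A}, {E}.
In {A, B, C, D, E}, {C} is not a superkey ({C}⁺ restricted to this set is {C, D}), so split on C --> D into {C, D} and {A, B, C, E}.
{C, D}: every determinant is a superkey — BCNF.
In {A, B, C, E}, {B} is not a superkey ({B}⁺ restricted to this set is {B, C}), so split on B --> C into {B, C} and {A, B, E}.
{B, C}: every determinant is a superkey — BCNF.
{A, B, E}: every determinant is a superkey — BCNF.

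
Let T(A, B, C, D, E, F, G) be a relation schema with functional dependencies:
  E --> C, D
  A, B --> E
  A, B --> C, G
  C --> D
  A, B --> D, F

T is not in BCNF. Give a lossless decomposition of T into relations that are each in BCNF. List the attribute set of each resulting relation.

{A, B, E, F, G}; {C, D}; {C, E}

Candidate key of the original relation: {A, B}.
Within {A, B, C, D, E, F, G}: {E}⁺ ∩ {A, B, C, D, E, F, G} = {C, D, E}, not the whole set, so E --> C, D violates BCNF; decompose into {C, D, E} and {A, B, E, F, G}.
Within {C, D, E}: {C}⁺ ∩ {C, D, E} = {C, D}, not the whole set, so C --> D violates BCNF; decompose into {C, D} and {C, E}.
{C, D}: every determinant is a superkey — BCNF.
{C, E}: every determinant is a superkey — BCNF.
{A, B, E, F, G}: every determinant is a superkey — BCNF.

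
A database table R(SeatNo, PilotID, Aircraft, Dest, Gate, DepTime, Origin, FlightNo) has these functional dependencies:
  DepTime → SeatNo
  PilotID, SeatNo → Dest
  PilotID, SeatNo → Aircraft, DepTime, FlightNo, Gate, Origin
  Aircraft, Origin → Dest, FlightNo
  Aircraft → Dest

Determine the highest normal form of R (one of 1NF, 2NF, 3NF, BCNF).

Candidate keys: {DepTime, PilotID}, {PilotID, SeatNo}. Prime attributes: {DepTime, PilotID, SeatNo}.
For DepTime → SeatNo we have {DepTime}⁺ = {DepTime, SeatNo}; {DepTime} is not a superkey, so BCNF fails.
Aircraft, Origin → Dest, FlightNo has non-prime {Dest, FlightNo} on the right and a non-superkey on the left, so 3NF fails.
No non-prime attribute depends on a proper subset of any candidate key, so 2NF holds.

2NF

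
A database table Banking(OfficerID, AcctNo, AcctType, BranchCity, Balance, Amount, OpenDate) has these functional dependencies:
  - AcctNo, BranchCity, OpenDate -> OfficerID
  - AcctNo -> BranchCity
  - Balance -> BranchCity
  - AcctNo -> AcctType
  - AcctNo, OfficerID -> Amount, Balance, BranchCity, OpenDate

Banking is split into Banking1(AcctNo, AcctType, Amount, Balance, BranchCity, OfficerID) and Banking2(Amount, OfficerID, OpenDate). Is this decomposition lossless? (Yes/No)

Banking1 ∩ Banking2 = {Amount, OfficerID}; its closure under F is {Amount, OfficerID}.
Neither Banking1 nor Banking2 is contained in that closure, so the decomposition is lossy.

No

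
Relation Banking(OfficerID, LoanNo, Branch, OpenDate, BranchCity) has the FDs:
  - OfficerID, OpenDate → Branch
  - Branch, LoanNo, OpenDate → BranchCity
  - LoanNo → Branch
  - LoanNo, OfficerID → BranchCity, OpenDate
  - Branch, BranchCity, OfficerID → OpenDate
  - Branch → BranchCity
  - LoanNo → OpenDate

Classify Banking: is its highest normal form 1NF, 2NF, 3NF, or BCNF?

Candidate key: {LoanNo, OfficerID}. Prime attributes: {LoanNo, OfficerID}.
OfficerID, OpenDate → Branch breaks BCNF: {OfficerID, OpenDate}⁺ = {Branch, BranchCity, OfficerID, OpenDate}, so {OfficerID, OpenDate} is not a superkey.
Because {Branch} is non-prime and the left side of OfficerID, OpenDate → Branch is not a superkey, the relation is not in 3NF.
The proper key subset {LoanNo} of {LoanNo, OfficerID} determines non-prime {Branch, BranchCity, OpenDate}, so the relation is not even in 2NF.

1NF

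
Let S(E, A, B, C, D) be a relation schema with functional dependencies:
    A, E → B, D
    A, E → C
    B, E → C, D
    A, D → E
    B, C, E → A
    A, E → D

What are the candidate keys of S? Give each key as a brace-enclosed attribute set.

{A, D}, {A, E}, {B, E}

{A, D} is a candidate key since {A, D}⁺ = {A, B, C, D, E} covers every attribute.
{A, E} is a candidate key since {A, E}⁺ = {A, B, C, D, E} covers every attribute.
{B, E} is a candidate key since {B, E}⁺ = {A, B, C, D, E} covers every attribute.
Any other superkey properly contains one of these, so there are no further candidate keys.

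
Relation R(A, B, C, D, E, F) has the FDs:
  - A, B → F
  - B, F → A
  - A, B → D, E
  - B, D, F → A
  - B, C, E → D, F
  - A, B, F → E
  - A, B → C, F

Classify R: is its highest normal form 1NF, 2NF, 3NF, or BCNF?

Candidate keys: {A, B}, {B, C, E}, {B, F}. Prime attributes: {A, B, C, E, F}.
Each dependency's left side is a superkey — BCNF holds.

BCNF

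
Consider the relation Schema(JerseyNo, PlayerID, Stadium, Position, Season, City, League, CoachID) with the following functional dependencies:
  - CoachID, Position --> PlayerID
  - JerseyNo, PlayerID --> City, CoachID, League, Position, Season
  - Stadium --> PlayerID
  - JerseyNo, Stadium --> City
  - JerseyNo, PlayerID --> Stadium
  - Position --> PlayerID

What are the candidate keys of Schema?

{JerseyNo, PlayerID}, {JerseyNo, Position}, {JerseyNo, Stadium}

No FD produces {JerseyNo}, so it must be in every candidate key.
{JerseyNo, PlayerID}⁺ = {City, CoachID, JerseyNo, League, PlayerID, Position, Season, Stadium} — all of the relation — so {JerseyNo, PlayerID} is a candidate key.
{JerseyNo, Position}⁺ = {City, CoachID, JerseyNo, League, PlayerID, Position, Season, Stadium} — all of the relation — so {JerseyNo, Position} is a candidate key.
{JerseyNo, Stadium}⁺ = {City, CoachID, JerseyNo, League, PlayerID, Position, Season, Stadium} — all of the relation — so {JerseyNo, Stadium} is a candidate key.
Any other superkey properly contains one of these, so there are no further candidate keys.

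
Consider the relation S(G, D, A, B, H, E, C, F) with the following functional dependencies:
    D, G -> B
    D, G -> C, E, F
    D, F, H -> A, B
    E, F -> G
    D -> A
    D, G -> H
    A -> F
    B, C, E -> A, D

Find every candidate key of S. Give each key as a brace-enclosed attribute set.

{B, C, E}, {D, E}, {D, G}

{D, E}⁺ = {A, B, C, D, E, F, G, H}, which is every attribute, so {D, E} is a candidate key.
{D, G}⁺ = {A, B, C, D, E, F, G, H}, which is every attribute, so {D, G} is a candidate key.
{B, C, E}⁺ = {A, B, C, D, E, F, G, H}, which is every attribute, so {B, C, E} is a candidate key.
No proper subset of any of these is a key, and no other minimal superkey exists.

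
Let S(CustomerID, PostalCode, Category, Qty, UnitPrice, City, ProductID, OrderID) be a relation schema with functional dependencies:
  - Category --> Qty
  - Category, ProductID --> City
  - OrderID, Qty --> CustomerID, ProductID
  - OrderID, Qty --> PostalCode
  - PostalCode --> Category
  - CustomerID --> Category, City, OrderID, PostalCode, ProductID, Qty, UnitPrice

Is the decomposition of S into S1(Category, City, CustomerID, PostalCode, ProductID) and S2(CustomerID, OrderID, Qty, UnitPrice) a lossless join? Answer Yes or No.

Yes

Common attributes: {CustomerID}; their closure is {Category, City, CustomerID, OrderID, PostalCode, ProductID, Qty, UnitPrice}.
Since S1 ⊆ {Category, City, CustomerID, OrderID, PostalCode, ProductID, Qty, UnitPrice}, the intersection is a superkey of S1; the decomposition is lossless.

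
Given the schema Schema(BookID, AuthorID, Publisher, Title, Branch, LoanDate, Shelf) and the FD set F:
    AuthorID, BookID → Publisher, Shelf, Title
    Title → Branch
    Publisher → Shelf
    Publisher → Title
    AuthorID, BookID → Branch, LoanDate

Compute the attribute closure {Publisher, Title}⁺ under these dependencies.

Start with {Publisher, Title}.
Title → Branch applies; add {Branch} → now {Branch, Publisher, Title}.
Publisher → Shelf applies; add {Shelf} → now {Branch, Publisher, Shelf, Title}.
No further FD applies.

{Branch, Publisher, Shelf, Title}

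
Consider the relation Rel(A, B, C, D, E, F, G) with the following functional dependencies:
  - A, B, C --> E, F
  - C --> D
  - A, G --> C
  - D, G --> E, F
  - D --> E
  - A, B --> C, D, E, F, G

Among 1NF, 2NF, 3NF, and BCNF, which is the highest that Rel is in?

2NF

Candidate key: {A, B}. Prime attributes: {A, B}.
C --> D: {C}⁺ = {C, D, E}, which is not all of the attributes, so the left side is not a superkey — BCNF is violated.
Because {D} is non-prime and the left side of C --> D is not a superkey, the relation is not in 3NF.
Checking every proper subset of each key, none determines a non-prime attribute — 2NF is satisfied.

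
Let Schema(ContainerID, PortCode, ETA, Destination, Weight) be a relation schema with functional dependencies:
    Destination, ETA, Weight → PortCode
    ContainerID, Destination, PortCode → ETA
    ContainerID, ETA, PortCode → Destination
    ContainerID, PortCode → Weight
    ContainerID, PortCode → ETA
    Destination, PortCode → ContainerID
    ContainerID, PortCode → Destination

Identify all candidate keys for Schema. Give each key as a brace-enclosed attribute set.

{ContainerID, PortCode}⁺ = {ContainerID, Destination, ETA, PortCode, Weight}, which is every attribute, so {ContainerID, PortCode} is a candidate key.
{Destination, PortCode}⁺ = {ContainerID, Destination, ETA, PortCode, Weight}, which is every attribute, so {Destination, PortCode} is a candidate key.
{Destination, ETA, Weight}⁺ = {ContainerID, Destination, ETA, PortCode, Weight}, which is every attribute, so {Destination, ETA, Weight} is a candidate key.
Any other superkey properly contains one of these, so there are no further candidate keys.

{ContainerID, PortCode}, {Destination, ETA, Weight}, {Destination, PortCode}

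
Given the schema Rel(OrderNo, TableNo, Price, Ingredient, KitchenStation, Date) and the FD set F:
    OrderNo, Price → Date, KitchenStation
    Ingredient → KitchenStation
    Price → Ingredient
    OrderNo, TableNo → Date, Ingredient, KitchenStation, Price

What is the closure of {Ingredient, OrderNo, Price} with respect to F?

{Date, Ingredient, KitchenStation, OrderNo, Price}

Start with {Ingredient, OrderNo, Price}.
OrderNo, Price → Date, KitchenStation applies; add {Date, KitchenStation} → now {Date, Ingredient, KitchenStation, OrderNo, Price}.
No further FD applies.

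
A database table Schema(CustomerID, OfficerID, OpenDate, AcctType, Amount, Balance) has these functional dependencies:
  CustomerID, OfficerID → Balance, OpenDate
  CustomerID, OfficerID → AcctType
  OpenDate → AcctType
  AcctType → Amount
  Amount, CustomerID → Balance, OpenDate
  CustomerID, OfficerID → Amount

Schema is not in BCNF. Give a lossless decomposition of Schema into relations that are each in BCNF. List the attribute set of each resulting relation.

{AcctType, Amount}; {AcctType, OpenDate}; {Balance, CustomerID, OpenDate}; {CustomerID, OfficerID, OpenDate}

Candidate key of the original relation: {CustomerID, OfficerID}.
{AcctType, Amount, Balance, CustomerID, OfficerID, OpenDate}: {OpenDate} determines {AcctType, Amount, OpenDate} here but is not a superkey — split on OpenDate → AcctType, Amount, giving {AcctType, Amount, OpenDate} and {Balance, CustomerID, OfficerID, OpenDate}.
{AcctType, Amount, OpenDate}: {AcctType} determines {AcctType, Amount} here but is not a superkey — split on AcctType → Amount, giving {AcctType, Amount} and {AcctType, OpenDate}.
{AcctType, Amount} is in BCNF.
{AcctType, OpenDate} is in BCNF.
{Balance, CustomerID, OfficerID, OpenDate}: {CustomerID, OpenDate} determines {Balance, CustomerID, OpenDate} here but is not a superkey — split on CustomerID, OpenDate → Balance, giving {Balance, CustomerID, OpenDate} and {CustomerID, OfficerID, OpenDate}.
{Balance, CustomerID, OpenDate} is in BCNF.
{CustomerID, OfficerID, OpenDate} is in BCNF.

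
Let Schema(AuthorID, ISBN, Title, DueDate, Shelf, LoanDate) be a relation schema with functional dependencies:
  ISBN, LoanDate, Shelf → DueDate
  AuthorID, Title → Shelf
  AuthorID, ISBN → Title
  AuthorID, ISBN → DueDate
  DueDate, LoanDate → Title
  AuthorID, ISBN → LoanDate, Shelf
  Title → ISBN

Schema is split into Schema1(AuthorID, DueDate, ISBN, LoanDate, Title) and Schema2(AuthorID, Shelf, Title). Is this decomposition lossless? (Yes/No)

Yes

Common attributes: {AuthorID, Title}; their closure is {AuthorID, DueDate, ISBN, LoanDate, Shelf, Title}.
This includes all of Schema1, so the common attributes are a superkey of Schema1 — the join is lossless.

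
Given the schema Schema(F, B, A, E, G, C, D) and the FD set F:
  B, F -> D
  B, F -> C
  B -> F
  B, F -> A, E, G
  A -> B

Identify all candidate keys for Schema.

{A} is a candidate key since {A}⁺ = {A, B, C, D, E, F, G} covers every attribute.
{B} is a candidate key since {B}⁺ = {A, B, C, D, E, F, G} covers every attribute.
These are minimal and exhaustive — every other superkey contains one of them.

{A}, {B}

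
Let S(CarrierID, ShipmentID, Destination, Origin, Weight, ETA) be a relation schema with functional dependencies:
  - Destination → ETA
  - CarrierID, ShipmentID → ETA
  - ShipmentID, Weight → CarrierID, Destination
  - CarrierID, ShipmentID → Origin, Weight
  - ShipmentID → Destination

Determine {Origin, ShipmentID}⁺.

{Destination, ETA, Origin, ShipmentID}

Start with {Origin, ShipmentID}.
ShipmentID → Destination applies; add {Destination} → now {Destination, Origin, ShipmentID}.
Destination → ETA applies; add {ETA} → now {Destination, ETA, Origin, ShipmentID}.
No further FD applies.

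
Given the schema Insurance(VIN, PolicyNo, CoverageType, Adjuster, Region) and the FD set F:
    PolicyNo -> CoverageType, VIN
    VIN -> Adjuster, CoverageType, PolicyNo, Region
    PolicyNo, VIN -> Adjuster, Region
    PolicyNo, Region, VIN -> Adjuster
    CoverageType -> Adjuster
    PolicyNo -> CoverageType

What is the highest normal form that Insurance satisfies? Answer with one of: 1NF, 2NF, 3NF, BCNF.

2NF

Candidate keys: {PolicyNo}, {VIN}. Prime attributes: {PolicyNo, VIN}.
For CoverageType -> Adjuster we have {CoverageType}⁺ = {Adjuster, CoverageType}; {CoverageType} is not a superkey, so BCNF fails.
Because {Adjuster} is non-prime and the left side of CoverageType -> Adjuster is not a superkey, the relation is not in 3NF.
Every candidate key is a single attribute, so no partial dependency is possible; 2NF holds.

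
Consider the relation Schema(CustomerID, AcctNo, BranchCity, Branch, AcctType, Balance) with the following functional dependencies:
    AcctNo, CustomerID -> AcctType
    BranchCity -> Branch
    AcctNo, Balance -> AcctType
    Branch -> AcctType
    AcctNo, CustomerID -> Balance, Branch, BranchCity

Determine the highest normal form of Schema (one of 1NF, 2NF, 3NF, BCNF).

Candidate key: {AcctNo, CustomerID}. Prime attributes: {AcctNo, CustomerID}.
BranchCity -> Branch breaks BCNF: {BranchCity}⁺ = {AcctType, Branch, BranchCity}, so {BranchCity} is not a superkey.
BranchCity -> Branch has non-prime {Branch} on the right and a non-superkey on the left, so 3NF fails.
No non-prime attribute depends on a proper subset of any candidate key, so 2NF holds.

2NF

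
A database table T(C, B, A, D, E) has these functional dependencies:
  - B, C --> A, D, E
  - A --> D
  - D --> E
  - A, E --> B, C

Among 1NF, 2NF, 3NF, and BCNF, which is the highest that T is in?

2NF

Candidate keys: {A}, {B, C}. Prime attributes: {A, B, C}.
For D --> E we have {D}⁺ = {D, E}; {D} is not a superkey, so BCNF fails.
Because {E} is non-prime and the left side of D --> E is not a superkey, the relation is not in 3NF.
Checking every proper subset of each key, none determines a non-prime attribute — 2NF is satisfied.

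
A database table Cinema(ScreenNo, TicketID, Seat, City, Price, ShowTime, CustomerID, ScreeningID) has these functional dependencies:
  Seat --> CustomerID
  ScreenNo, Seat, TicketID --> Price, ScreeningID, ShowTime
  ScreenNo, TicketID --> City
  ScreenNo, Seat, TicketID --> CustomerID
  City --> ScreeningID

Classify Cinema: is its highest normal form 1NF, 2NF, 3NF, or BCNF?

1NF

Candidate key: {ScreenNo, Seat, TicketID}. Prime attributes: {ScreenNo, Seat, TicketID}.
For Seat --> CustomerID we have {Seat}⁺ = {CustomerID, Seat}; {Seat} is not a superkey, so BCNF fails.
Seat --> CustomerID determines the non-prime attribute {CustomerID} from a non-superkey — 3NF is violated.
The proper key subset {Seat} of {ScreenNo, Seat, TicketID} determines non-prime {CustomerID}, so the relation is not even in 2NF.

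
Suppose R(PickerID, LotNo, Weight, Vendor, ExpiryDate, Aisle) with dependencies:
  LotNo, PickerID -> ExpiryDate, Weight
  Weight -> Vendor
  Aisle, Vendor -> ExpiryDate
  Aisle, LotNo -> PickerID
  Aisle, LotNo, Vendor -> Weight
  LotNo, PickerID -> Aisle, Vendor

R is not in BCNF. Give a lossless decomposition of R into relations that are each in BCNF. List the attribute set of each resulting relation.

Candidate keys of the original relation: {Aisle, LotNo}, {LotNo, PickerID}.
Within {Aisle, ExpiryDate, LotNo, PickerID, Vendor, Weight}: {Weight}⁺ ∩ {Aisle, ExpiryDate, LotNo, PickerID, Vendor, Weight} = {Vendor, Weight}, not the whole set, so Weight -> Vendor violates BCNF; decompose into {Vendor, Weight} and {Aisle, ExpiryDate, LotNo, PickerID, Weight}.
{Vendor, Weight} is in BCNF.
Within {Aisle, ExpiryDate, LotNo, PickerID, Weight}: {Aisle, Weight}⁺ ∩ {Aisle, ExpiryDate, LotNo, PickerID, Weight} = {Aisle, ExpiryDate, Weight}, not the whole set, so Aisle, Weight -> ExpiryDate violates BCNF; decompose into {Aisle, ExpiryDate, Weight} and {Aisle, LotNo, PickerID, Weight}.
{Aisle, ExpiryDate, Weight} is in BCNF.
{Aisle, LotNo, PickerID, Weight} is in BCNF.

{Aisle, ExpiryDate, Weight}; {Aisle, LotNo, PickerID, Weight}; {Vendor, Weight}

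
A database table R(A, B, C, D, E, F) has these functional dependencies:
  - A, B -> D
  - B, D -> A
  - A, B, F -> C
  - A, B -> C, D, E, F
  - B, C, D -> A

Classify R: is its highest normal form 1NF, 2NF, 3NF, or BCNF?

Candidate keys: {A, B}, {B, D}. Prime attributes: {A, B, D}.
Every FD has a superkey on the left, so the relation is in BCNF.

BCNF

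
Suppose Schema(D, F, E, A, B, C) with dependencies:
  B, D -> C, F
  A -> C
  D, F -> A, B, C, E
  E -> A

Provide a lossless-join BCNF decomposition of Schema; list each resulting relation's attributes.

{A, C}; {A, E}; {B, D, E, F}

Candidate keys of the original relation: {B, D}, {D, F}.
Within {A, B, C, D, E, F}: {A}⁺ ∩ {A, B, C, D, E, F} = {A, C}, not the whole set, so A -> C violates BCNF; decompose into {A, C} and {A, B, D, E, F}.
{A, C}: every determinant is a superkey — BCNF.
Within {A, B, D, E, F}: {E}⁺ ∩ {A, B, D, E, F} = {A, E}, not the whole set, so E -> A violates BCNF; decompose into {A, E} and {B, D, E, F}.
{A, E}: every determinant is a superkey — BCNF.
{B, D, E, F}: every determinant is a superkey — BCNF.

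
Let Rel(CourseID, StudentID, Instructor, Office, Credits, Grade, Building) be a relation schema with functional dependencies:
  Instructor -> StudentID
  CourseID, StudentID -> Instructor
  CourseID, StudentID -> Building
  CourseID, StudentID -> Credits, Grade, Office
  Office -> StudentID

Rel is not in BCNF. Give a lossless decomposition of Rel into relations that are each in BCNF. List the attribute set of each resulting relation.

Candidate keys of the original relation: {CourseID, Instructor}, {CourseID, Office}, {CourseID, StudentID}.
{Building, CourseID, Credits, Grade, Instructor, Office, StudentID}: {Instructor} determines {Instructor, StudentID} here but is not a superkey — split on Instructor -> StudentID, giving {Instructor, StudentID} and {Building, CourseID, Credits, Grade, Instructor, Office}.
{Instructor, StudentID}: every determinant is a superkey — BCNF.
{Building, CourseID, Credits, Grade, Instructor, Office}: every determinant is a superkey — BCNF.

{Building, CourseID, Credits, Grade, Instructor, Office}; {Instructor, StudentID}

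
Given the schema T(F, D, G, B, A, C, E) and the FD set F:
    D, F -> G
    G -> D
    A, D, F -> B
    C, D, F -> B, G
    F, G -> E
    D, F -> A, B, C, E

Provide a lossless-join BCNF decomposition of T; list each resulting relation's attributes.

{A, B, C, E, F, G}; {D, G}

Candidate keys of the original relation: {D, F}, {F, G}.
{A, B, C, D, E, F, G}: {G} determines {D, G} here but is not a superkey — split on G -> D, giving {D, G} and {A, B, C, E, F, G}.
{D, G} has no BCNF violation.
{A, B, C, E, F, G} has no BCNF violation.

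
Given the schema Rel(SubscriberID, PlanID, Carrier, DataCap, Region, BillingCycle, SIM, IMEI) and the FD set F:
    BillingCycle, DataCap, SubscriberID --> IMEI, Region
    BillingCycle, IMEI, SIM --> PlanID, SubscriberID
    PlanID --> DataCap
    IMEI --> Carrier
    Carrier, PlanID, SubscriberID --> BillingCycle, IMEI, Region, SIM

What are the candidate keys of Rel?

{BillingCycle, IMEI, SIM}⁺ = {BillingCycle, Carrier, DataCap, IMEI, PlanID, Region, SIM, SubscriberID} — all of the relation — so {BillingCycle, IMEI, SIM} is a candidate key.
{BillingCycle, PlanID, SubscriberID}⁺ = {BillingCycle, Carrier, DataCap, IMEI, PlanID, Region, SIM, SubscriberID} — all of the relation — so {BillingCycle, PlanID, SubscriberID} is a candidate key.
{Carrier, PlanID, SubscriberID}⁺ = {BillingCycle, Carrier, DataCap, IMEI, PlanID, Region, SIM, SubscriberID} — all of the relation — so {Carrier, PlanID, SubscriberID} is a candidate key.
{IMEI, PlanID, SubscriberID}⁺ = {BillingCycle, Carrier, DataCap, IMEI, PlanID, Region, SIM, SubscriberID} — all of the relation — so {IMEI, PlanID, SubscriberID} is a candidate key.
{BillingCycle, DataCap, SIM, SubscriberID}⁺ = {BillingCycle, Carrier, DataCap, IMEI, PlanID, Region, SIM, SubscriberID} — all of the relation — so {BillingCycle, DataCap, SIM, SubscriberID} is a candidate key.
These are minimal and exhaustive — every other superkey contains one of them.

{BillingCycle, DataCap, SIM, SubscriberID}, {BillingCycle, IMEI, SIM}, {BillingCycle, PlanID, SubscriberID}, {Carrier, PlanID, SubscriberID}, {IMEI, PlanID, SubscriberID}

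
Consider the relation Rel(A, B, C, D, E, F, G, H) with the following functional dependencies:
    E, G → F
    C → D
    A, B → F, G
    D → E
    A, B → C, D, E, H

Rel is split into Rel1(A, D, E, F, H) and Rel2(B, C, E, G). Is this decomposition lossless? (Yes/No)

No

Rel1 ∩ Rel2 = {E}; its closure under F is {E}.
Rel1 ⊄ {E} and Rel2 ⊄ {E}, so the split is lossy.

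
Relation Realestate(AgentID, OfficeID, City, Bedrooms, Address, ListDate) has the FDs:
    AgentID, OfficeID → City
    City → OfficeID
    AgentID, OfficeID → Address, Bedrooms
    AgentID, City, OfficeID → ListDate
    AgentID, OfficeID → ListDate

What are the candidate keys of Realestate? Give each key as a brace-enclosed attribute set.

{AgentID} never appears on the right of any FD, so every key must include it.
{AgentID, City}⁺ = {Address, AgentID, Bedrooms, City, ListDate, OfficeID} — all of the relation — so {AgentID, City} is a candidate key.
{AgentID, OfficeID}⁺ = {Address, AgentID, Bedrooms, City, ListDate, OfficeID} — all of the relation — so {AgentID, OfficeID} is a candidate key.
Any other superkey properly contains one of these, so there are no further candidate keys.

{AgentID, City}, {AgentID, OfficeID}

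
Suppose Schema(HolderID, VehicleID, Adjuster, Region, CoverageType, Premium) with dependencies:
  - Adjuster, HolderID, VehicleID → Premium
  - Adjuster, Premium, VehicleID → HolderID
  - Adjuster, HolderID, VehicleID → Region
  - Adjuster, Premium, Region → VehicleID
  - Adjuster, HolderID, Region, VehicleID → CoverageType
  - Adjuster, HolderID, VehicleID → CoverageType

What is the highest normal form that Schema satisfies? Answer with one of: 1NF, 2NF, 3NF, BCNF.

Candidate keys: {Adjuster, HolderID, VehicleID}, {Adjuster, Premium, Region}, {Adjuster, Premium, VehicleID}. Prime attributes: {Adjuster, HolderID, Premium, Region, VehicleID}.
The left-hand side of every FD is a superkey, so BCNF is satisfied.

BCNF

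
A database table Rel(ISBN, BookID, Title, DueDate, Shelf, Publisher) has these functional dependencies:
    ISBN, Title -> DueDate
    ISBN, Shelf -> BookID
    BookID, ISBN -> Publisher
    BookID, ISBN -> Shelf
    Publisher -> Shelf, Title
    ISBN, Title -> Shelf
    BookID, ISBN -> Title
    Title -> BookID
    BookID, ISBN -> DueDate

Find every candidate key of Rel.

{BookID, ISBN}, {ISBN, Publisher}, {ISBN, Shelf}, {ISBN, Title}

No FD produces {ISBN}, so it must be in every candidate key.
{BookID, ISBN} is a candidate key since {BookID, ISBN}⁺ = {BookID, DueDate, ISBN, Publisher, Shelf, Title} covers every attribute.
{ISBN, Publisher} is a candidate key since {ISBN, Publisher}⁺ = {BookID, DueDate, ISBN, Publisher, Shelf, Title} covers every attribute.
{ISBN, Shelf} is a candidate key since {ISBN, Shelf}⁺ = {BookID, DueDate, ISBN, Publisher, Shelf, Title} covers every attribute.
{ISBN, Title} is a candidate key since {ISBN, Title}⁺ = {BookID, DueDate, ISBN, Publisher, Shelf, Title} covers every attribute.
Any other superkey properly contains one of these, so there are no further candidate keys.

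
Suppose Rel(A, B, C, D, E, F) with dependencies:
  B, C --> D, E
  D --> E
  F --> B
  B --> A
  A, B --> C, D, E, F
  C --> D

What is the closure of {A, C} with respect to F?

Start with {A, C}.
C --> D applies; add {D} → now {A, C, D}.
D --> E applies; add {E} → now {A, C, D, E}.
No further FD applies.

{A, C, D, E}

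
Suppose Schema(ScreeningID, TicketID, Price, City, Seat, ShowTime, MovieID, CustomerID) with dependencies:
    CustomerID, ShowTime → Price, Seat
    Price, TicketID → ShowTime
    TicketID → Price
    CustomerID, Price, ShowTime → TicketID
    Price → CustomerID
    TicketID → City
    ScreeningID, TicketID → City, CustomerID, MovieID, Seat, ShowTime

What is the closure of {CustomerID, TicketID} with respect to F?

Start with {CustomerID, TicketID}.
TicketID → Price applies; add {Price} → now {CustomerID, Price, TicketID}.
TicketID → City applies; add {City} → now {City, CustomerID, Price, TicketID}.
Price, TicketID → ShowTime applies; add {ShowTime} → now {City, CustomerID, Price, ShowTime, TicketID}.
CustomerID, ShowTime → Price, Seat applies; add {Seat} → now {City, CustomerID, Price, Seat, ShowTime, TicketID}.
No further FD applies.

{City, CustomerID, Price, Seat, ShowTime, TicketID}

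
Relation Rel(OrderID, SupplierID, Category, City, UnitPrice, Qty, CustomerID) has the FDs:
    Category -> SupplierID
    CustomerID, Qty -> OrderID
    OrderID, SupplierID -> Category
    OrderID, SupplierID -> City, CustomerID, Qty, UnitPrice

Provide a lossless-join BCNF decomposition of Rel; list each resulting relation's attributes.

{Category, City, CustomerID, Qty, UnitPrice}; {Category, SupplierID}; {CustomerID, OrderID, Qty}

Candidate keys of the original relation: {Category, CustomerID, Qty}, {Category, OrderID}, {CustomerID, Qty, SupplierID}, {OrderID, SupplierID}.
{Category, City, CustomerID, OrderID, Qty, SupplierID, UnitPrice}: {Category} determines {Category, SupplierID} here but is not a superkey — split on Category -> SupplierID, giving {Category, SupplierID} and {Category, City, CustomerID, OrderID, Qty, UnitPrice}.
{Category, SupplierID}: every determinant is a superkey — BCNF.
{Category, City, CustomerID, OrderID, Qty, UnitPrice}: {CustomerID, Qty} determines {CustomerID, OrderID, Qty} here but is not a superkey — split on CustomerID, Qty -> OrderID, giving {CustomerID, OrderID, Qty} and {Category, City, CustomerID, Qty, UnitPrice}.
{CustomerID, OrderID, Qty}: every determinant is a superkey — BCNF.
{Category, City, CustomerID, Qty, UnitPrice}: every determinant is a superkey — BCNF.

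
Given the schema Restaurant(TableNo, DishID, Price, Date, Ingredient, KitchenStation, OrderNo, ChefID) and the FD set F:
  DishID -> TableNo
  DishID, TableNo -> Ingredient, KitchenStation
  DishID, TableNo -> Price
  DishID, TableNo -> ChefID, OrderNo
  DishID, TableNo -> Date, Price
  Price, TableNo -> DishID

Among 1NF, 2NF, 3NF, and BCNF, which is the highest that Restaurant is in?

Candidate keys: {DishID}, {Price, TableNo}. Prime attributes: {DishID, Price, TableNo}.
Each dependency's left side is a superkey — BCNF holds.

BCNF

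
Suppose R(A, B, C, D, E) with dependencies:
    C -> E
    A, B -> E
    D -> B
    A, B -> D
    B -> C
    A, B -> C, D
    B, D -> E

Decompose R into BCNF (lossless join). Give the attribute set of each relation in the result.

Candidate keys of the original relation: {A, B}, {A, D}.
Within {A, B, C, D, E}: {C}⁺ ∩ {A, B, C, D, E} = {C, E}, not the whole set, so C -> E violates BCNF; decompose into {C, E} and {A, B, C, D}.
{C, E} has no BCNF violation.
Within {A, B, C, D}: {D}⁺ ∩ {A, B, C, D} = {B, C, D}, not the whole set, so D -> B, C violates BCNF; decompose into {B, C, D} and {A, D}.
Within {B, C, D}: {B}⁺ ∩ {B, C, D} = {B, C}, not the whole set, so B -> C violates BCNF; decompose into {B, C} and {B, D}.
{B, C} has no BCNF violation.
{B, D} has no BCNF violation.
{A, D} has no BCNF violation.

{A, D}; {B, C}; {B, D}; {C, E}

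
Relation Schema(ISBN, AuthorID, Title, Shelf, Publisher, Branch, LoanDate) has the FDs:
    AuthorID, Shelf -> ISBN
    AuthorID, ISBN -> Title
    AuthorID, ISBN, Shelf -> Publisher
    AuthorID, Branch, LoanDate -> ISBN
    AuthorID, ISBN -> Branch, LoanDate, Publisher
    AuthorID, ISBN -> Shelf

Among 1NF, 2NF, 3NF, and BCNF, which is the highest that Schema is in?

Candidate keys: {AuthorID, Branch, LoanDate}, {AuthorID, ISBN}, {AuthorID, Shelf}. Prime attributes: {AuthorID, Branch, ISBN, LoanDate, Shelf}.
Each dependency's left side is a superkey — BCNF holds.

BCNF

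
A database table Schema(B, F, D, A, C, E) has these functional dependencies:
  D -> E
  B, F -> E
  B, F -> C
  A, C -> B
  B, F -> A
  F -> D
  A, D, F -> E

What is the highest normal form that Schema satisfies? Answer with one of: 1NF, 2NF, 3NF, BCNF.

1NF

Candidate keys: {A, C, F}, {B, F}. Prime attributes: {A, B, C, F}.
D -> E breaks BCNF: {D}⁺ = {D, E}, so {D} is not a superkey.
D -> E has non-prime {E} on the right and a non-superkey on the left, so 3NF fails.
Since {F} ⊂ {B, F} and {F}⁺ ⊇ {D, E} with {D, E} non-prime, there is a partial dependency; 2NF fails.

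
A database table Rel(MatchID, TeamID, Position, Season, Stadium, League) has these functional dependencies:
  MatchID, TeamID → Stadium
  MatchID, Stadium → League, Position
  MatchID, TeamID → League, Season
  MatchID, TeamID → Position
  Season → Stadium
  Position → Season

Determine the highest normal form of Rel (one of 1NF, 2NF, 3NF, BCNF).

2NF

Candidate key: {MatchID, TeamID}. Prime attributes: {MatchID, TeamID}.
For MatchID, Stadium → League, Position we have {MatchID, Stadium}⁺ = {League, MatchID, Position, Season, Stadium}; {MatchID, Stadium} is not a superkey, so BCNF fails.
MatchID, Stadium → League, Position determines the non-prime attributes {League, Position} from a non-superkey — 3NF is violated.
Checking every proper subset of each key, none determines a non-prime attribute — 2NF is satisfied.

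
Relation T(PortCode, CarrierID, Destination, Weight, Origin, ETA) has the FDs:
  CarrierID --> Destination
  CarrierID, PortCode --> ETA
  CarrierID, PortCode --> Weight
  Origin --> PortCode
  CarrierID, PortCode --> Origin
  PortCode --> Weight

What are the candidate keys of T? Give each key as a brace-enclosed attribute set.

{CarrierID, Origin}, {CarrierID, PortCode}

{CarrierID} never appears on the right of any FD, so every key must include it.
Closure of {CarrierID, Origin} is {CarrierID, Destination, ETA, Origin, PortCode, Weight}, the whole schema; {CarrierID, Origin} is a candidate key.
Closure of {CarrierID, PortCode} is {CarrierID, Destination, ETA, Origin, PortCode, Weight}, the whole schema; {CarrierID, PortCode} is a candidate key.
No proper subset of any of these is a key, and no other minimal superkey exists.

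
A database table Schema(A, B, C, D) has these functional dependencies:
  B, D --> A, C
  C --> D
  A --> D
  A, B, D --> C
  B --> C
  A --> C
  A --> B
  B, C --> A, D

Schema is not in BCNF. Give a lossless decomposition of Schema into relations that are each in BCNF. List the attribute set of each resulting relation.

Candidate keys of the original relation: {A}, {B}.
{A, B, C, D}: {C} determines {C, D} here but is not a superkey — split on C --> D, giving {C, D} and {A, B, C}.
{C, D} is in BCNF.
{A, B, C} is in BCNF.

{A, B, C}; {C, D}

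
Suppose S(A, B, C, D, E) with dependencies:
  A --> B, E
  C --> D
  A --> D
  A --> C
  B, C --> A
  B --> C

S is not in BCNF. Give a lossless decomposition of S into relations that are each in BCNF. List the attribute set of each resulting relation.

{A, B, C, E}; {C, D}

Candidate keys of the original relation: {A}, {B}.
{A, B, C, D, E}: {C} determines {C, D} here but is not a superkey — split on C --> D, giving {C, D} and {A, B, C, E}.
{C, D} is in BCNF.
{A, B, C, E} is in BCNF.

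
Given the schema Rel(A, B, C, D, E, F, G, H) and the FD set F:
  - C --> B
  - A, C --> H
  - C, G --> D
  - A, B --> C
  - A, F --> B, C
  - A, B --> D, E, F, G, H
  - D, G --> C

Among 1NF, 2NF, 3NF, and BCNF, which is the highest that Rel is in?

3NF

Candidate keys: {A, B}, {A, C}, {A, D, G}, {A, F}. Prime attributes: {A, B, C, D, F, G}.
C --> B breaks BCNF: {C}⁺ = {B, C}, so {C} is not a superkey.
Its right-hand attributes {B} are all prime, as are those of every other non-superkey FD — the relation is in 3NF.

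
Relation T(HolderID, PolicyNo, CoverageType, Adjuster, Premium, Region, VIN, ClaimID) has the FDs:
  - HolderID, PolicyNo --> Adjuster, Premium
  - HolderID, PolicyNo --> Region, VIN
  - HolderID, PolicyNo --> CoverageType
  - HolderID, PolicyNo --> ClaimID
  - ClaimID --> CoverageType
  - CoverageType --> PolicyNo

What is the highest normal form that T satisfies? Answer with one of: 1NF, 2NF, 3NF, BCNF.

Candidate keys: {ClaimID, HolderID}, {CoverageType, HolderID}, {HolderID, PolicyNo}. Prime attributes: {ClaimID, CoverageType, HolderID, PolicyNo}.
ClaimID --> CoverageType: {ClaimID}⁺ = {ClaimID, CoverageType, PolicyNo}, which is not all of the attributes, so the left side is not a superkey — BCNF is violated.
Its right-hand attributes {CoverageType} are all prime, as are those of every other non-superkey FD — the relation is in 3NF.

3NF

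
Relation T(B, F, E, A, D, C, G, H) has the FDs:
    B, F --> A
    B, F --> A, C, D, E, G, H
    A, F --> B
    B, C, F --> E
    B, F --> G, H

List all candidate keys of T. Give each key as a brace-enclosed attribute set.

{A, F}, {B, F}

No FD produces {F}, so it must be in every candidate key.
{A, F} is a candidate key since {A, F}⁺ = {A, B, C, D, E, F, G, H} covers every attribute.
{B, F} is a candidate key since {B, F}⁺ = {A, B, C, D, E, F, G, H} covers every attribute.
These are minimal and exhaustive — every other superkey contains one of them.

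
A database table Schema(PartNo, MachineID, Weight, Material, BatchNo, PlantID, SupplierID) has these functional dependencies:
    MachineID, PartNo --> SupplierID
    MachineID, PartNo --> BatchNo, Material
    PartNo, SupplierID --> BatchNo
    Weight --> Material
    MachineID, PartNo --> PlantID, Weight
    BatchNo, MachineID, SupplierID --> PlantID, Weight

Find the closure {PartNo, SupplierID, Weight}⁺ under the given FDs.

Start with {PartNo, SupplierID, Weight}.
PartNo, SupplierID --> BatchNo applies; add {BatchNo} → now {BatchNo, PartNo, SupplierID, Weight}.
Weight --> Material applies; add {Material} → now {BatchNo, Material, PartNo, SupplierID, Weight}.
No further FD applies.

{BatchNo, Material, PartNo, SupplierID, Weight}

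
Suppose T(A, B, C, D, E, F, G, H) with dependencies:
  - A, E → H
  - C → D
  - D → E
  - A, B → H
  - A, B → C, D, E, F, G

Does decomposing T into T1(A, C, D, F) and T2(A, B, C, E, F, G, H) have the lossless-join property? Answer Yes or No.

Yes

Common attributes: {A, C, F}; their closure is {A, C, D, E, F, H}.
Since T1 ⊆ {A, C, D, E, F, H}, the intersection is a superkey of T1; the decomposition is lossless.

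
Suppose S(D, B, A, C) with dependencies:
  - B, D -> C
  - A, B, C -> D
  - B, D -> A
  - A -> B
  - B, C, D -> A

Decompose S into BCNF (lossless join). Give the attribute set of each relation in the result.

{A, B}; {A, C, D}

Candidate keys of the original relation: {A, C}, {A, D}, {B, D}.
{A, B, C, D}: {A} determines {A, B} here but is not a superkey — split on A -> B, giving {A, B} and {A, C, D}.
{A, B} has no BCNF violation.
{A, C, D} has no BCNF violation.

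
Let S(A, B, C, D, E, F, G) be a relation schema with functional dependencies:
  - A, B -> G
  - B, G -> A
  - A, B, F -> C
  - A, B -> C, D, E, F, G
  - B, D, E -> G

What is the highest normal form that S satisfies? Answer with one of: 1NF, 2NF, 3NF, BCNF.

BCNF

Candidate keys: {A, B}, {B, D, E}, {B, G}. Prime attributes: {A, B, D, E, G}.
Every FD has a superkey on the left, so the relation is in BCNF.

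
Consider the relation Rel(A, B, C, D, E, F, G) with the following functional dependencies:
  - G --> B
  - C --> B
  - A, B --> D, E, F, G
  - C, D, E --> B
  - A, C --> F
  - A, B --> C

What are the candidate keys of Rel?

{A} never appears on the right of any FD, so every key must include it.
{A, B}⁺ = {A, B, C, D, E, F, G}, which is every attribute, so {A, B} is a candidate key.
{A, C}⁺ = {A, B, C, D, E, F, G}, which is every attribute, so {A, C} is a candidate key.
{A, G}⁺ = {A, B, C, D, E, F, G}, which is every attribute, so {A, G} is a candidate key.
No proper subset of any of these is a key, and no other minimal superkey exists.

{A, B}, {A, C}, {A, G}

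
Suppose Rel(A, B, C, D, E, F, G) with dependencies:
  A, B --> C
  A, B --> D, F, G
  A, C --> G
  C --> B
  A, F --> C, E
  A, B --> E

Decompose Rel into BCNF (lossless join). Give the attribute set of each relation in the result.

{A, C, D, E, F, G}; {B, C}

Candidate keys of the original relation: {A, B}, {A, C}, {A, F}.
{A, B, C, D, E, F, G}: {C} determines {B, C} here but is not a superkey — split on C --> B, giving {B, C} and {A, C, D, E, F, G}.
{B, C}: every determinant is a superkey — BCNF.
{A, C, D, E, F, G}: every determinant is a superkey — BCNF.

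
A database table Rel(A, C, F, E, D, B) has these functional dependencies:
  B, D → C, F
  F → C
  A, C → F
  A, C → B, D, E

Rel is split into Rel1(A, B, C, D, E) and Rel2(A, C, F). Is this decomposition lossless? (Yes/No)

Yes

Common attributes: {A, C}; their closure is {A, B, C, D, E, F}.
Rel1 is contained in that closure, so Rel1 ∩ Rel2 → Rel1 holds and the join is lossless.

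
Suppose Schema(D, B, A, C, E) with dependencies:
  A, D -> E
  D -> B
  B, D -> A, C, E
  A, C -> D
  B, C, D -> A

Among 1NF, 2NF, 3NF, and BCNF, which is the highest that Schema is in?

BCNF

Candidate keys: {A, C}, {D}. Prime attributes: {A, C, D}.
Each dependency's left side is a superkey — BCNF holds.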